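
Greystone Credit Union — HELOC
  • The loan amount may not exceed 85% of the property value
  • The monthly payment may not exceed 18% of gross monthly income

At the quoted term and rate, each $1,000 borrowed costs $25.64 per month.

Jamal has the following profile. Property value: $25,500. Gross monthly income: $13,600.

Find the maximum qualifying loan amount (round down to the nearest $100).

Payment cap: 18% × $13,600 = $2,448/month.
At $25.64 per $1,000, that supports 2,448/25.64 × 1,000 ≈ $95,475 → $95,400.
LTV cap: 85% × $25,500 = $21,675 → $21,600.
Binding constraint: loan-to-value.

$21,600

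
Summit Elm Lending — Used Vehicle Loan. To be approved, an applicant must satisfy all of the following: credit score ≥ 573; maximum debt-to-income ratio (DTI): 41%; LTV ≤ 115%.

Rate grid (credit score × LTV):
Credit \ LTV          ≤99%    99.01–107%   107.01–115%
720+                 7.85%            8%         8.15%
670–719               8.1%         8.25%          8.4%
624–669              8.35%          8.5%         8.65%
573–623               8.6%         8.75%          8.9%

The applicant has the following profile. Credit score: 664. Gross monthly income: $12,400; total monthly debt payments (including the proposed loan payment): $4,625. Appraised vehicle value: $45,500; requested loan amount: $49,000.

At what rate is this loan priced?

Credit score 664 ≥ 573; Debt-to-income = 4,625/12,400 = 37.3% — meets 41% limit
Loan-to-value = 49,000/45,500 = 107.7% — pass (115% max)
Score 664 is in the 624–669 band; LTV 107.7% is in the 107.01–115% band → 8.65%.

8.65%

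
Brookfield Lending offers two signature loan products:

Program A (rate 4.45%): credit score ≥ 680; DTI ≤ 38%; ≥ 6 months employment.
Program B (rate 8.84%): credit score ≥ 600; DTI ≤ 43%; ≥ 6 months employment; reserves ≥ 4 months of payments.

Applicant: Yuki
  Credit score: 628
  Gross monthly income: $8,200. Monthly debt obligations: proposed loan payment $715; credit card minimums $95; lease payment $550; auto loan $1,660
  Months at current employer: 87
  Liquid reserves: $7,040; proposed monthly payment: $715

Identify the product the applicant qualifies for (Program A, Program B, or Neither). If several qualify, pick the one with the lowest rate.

Program B

Total debts = (715 + 95 + 550 + 1,660) = 3,020; DTI = 3,020/8,200 = 36.8%.
Reserves = 7,040/715 = 9.8 months.
Program A: score 628 < 680; DTI 36.8% ≤ 38%; employment 87 ≥ 6 mo → does not qualify.
Program B: score 628 ≥ 600; DTI 36.8% ≤ 43%; employment 87 ≥ 6 mo; reserves 9.8 ≥ 4 mo → qualifies.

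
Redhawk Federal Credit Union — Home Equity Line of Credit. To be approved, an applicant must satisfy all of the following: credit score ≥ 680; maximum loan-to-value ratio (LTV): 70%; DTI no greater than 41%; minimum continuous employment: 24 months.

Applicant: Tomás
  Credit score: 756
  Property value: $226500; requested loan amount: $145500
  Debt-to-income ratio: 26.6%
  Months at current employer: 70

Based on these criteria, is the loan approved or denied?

Approved

Credit score 756 ≥ 680 (meets)
LTV = 145,500/226,500 = 64.2% ≤ 70%
Debt-to-income 26.6% vs 41% cap — pass
Employment 70 ≥ 24 months
All criteria satisfied.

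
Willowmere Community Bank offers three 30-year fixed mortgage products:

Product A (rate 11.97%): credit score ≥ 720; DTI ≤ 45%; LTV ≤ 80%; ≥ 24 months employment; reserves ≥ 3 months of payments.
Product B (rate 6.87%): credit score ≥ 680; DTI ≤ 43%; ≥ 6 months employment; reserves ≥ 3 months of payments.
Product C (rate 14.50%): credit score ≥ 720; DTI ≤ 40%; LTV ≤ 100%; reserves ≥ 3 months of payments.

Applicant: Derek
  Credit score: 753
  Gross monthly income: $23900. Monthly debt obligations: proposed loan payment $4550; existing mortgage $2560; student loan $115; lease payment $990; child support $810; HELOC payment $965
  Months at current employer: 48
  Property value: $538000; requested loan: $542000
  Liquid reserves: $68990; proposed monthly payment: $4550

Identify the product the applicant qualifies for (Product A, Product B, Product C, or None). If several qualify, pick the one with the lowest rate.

Product B

Total debts = (4,550 + 2,560 + 115 + 990 + 810 + 965) = 9,990; DTI = 9,990/23,900 = 41.8%.
LTV = 542,000/538,000 = 100.7%.
Reserves = 68,990/4,550 = 15.2 months.
Product A: score 753 ≥ 720; DTI 41.8% ≤ 45%; LTV 100.7% > 80%; employment 48 ≥ 24 mo; reserves 15.2 ≥ 3 mo → does not qualify.
Product B: score 753 ≥ 680; DTI 41.8% ≤ 43%; employment 48 ≥ 6 mo; reserves 15.2 ≥ 3 mo → qualifies.
Product C: score 753 ≥ 720; DTI 41.8% > 40%; LTV 100.7% > 100%; reserves 15.2 ≥ 3 mo → does not qualify.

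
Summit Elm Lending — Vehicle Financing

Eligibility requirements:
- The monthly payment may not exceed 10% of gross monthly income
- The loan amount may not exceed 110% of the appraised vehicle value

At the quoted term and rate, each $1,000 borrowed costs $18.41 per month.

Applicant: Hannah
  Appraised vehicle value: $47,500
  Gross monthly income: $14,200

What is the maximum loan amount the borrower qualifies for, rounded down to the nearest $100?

Payment cap: 10% × $14,200 = $1,420/month.
At $18.41 per $1,000, that supports 1,420/18.41 × 1,000 ≈ $77,131 → $77,100.
LTV cap: 110% × $47,500 = $52,250 → $52,200.
Binding constraint: loan-to-value.

$52,200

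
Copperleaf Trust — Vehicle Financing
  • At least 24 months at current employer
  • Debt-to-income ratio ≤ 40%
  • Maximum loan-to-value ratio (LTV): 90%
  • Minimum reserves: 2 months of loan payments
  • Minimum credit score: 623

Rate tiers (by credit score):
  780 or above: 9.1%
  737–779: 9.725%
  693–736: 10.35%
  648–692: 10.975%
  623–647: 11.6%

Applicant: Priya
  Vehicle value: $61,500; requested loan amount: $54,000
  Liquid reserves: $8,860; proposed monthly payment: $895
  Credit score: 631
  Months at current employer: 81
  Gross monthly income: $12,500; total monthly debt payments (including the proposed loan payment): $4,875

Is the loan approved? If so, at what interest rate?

Credit score 631 ≥ 623 (meets minimum)
Debt-to-income = 4,875/12,500 = 39% — meets 40% limit
Liquid reserves cover 8,860/895 = 9.9 months — ≥ 2 required
Employment 81 ≥ 24 months
LTV = 54,000/61,500 = 87.8% ≤ 90%
All requirements met. Score 631 falls in the 623–647 tier → 11.6%.

Approved at 11.6%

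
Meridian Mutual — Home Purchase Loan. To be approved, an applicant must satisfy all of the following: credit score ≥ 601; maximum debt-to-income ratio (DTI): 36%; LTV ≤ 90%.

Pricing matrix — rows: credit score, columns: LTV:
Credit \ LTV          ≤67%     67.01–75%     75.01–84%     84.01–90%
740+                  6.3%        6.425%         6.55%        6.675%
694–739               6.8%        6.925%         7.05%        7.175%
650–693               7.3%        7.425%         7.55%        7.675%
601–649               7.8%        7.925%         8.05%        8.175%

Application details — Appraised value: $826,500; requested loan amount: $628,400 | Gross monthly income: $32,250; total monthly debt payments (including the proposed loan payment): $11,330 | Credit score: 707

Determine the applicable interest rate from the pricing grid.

Credit score 707 ≥ 601; DTI = 11,330/32,250 = 35.1% ≤ 36%
LTV = 628,400/826,500 = 76% ≤ 90%
Row: 707 falls in 694–739. Column: 76% falls in 75.01–84%. Rate = 7.05%.

7.05%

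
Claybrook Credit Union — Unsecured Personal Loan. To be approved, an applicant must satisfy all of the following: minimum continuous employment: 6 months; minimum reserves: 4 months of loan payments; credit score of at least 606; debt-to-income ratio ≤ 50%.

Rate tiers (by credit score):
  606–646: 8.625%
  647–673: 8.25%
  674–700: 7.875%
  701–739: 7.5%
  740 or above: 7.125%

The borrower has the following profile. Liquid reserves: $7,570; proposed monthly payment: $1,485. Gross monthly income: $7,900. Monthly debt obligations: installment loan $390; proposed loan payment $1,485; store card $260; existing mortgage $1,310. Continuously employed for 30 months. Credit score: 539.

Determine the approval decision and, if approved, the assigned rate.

Denied

Credit score 539 < 606 (below minimum)
Employment 30 ≥ 6 months
Total monthly debts = (390 + 1,485 + 260 + 1,310) = 3,445. DTI: 3,445 ÷ 7,900 = 43.6%, within the 50% cap
Liquid reserves cover 7,570/1,485 = 5.1 months — ≥ 4 required
Not all requirements met → denied.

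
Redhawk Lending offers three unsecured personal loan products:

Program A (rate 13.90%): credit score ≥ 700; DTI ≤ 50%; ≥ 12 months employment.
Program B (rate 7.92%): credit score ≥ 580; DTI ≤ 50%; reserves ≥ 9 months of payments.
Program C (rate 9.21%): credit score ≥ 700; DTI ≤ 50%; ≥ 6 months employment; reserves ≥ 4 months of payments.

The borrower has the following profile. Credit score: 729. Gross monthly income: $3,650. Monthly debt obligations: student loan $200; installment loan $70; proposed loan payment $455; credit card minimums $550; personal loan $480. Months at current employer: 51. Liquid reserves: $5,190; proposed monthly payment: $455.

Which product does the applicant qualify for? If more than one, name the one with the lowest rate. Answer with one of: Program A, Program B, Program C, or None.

Total debts = (200 + 70 + 455 + 550 + 480) = 1,755; DTI = 1,755/3,650 = 48.1%.
Reserves = 5,190/455 = 11.4 months.
Program A: score 729 ≥ 700; DTI 48.1% ≤ 50%; employment 51 ≥ 12 mo → qualifies.
Program B: score 729 ≥ 580; DTI 48.1% ≤ 50%; reserves 11.4 ≥ 9 mo → qualifies.
Program C: score 729 ≥ 700; DTI 48.1% ≤ 50%; employment 51 ≥ 6 mo; reserves 11.4 ≥ 4 mo → qualifies.
Qualifying: Program A, Program B, Program C. Lowest rate is 7.92% → Program B.

Program B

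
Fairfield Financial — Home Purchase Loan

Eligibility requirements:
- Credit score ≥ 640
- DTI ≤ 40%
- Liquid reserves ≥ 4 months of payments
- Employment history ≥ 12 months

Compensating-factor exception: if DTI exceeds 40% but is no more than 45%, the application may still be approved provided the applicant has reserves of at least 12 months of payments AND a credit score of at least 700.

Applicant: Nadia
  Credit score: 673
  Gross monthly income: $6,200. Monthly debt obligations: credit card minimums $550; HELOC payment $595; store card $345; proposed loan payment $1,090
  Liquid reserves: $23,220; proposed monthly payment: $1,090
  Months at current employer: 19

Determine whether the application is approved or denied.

Credit score 673 ≥ 640 (meets base)
Total debts = (550 + 595 + 345 + 1,090) = 2,580. DTI = 2,580/6,200 = 41.6% > 40% — standard DTI limit exceeded.
Reserves = 23,220/1,090 = 21.3 months ≥ 4
Employment 19 ≥ 12 months
DTI 41.6% is within the 40%–45% exception band; checking compensating factors.
Reserves 21.3 ≥ 12 months; credit score 673 < 700.
Compensating-factor requirement not fully met.

Denied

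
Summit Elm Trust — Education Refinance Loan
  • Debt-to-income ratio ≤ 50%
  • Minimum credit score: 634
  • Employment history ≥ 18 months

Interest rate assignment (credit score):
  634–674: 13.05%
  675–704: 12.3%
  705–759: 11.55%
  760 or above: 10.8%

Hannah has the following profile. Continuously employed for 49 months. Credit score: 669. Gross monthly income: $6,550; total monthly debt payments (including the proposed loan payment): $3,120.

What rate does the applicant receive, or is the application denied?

Approved at 13.05%

Credit score 669 ≥ 634 (meets minimum)
Employment 49 ≥ 18 months
DTI: 3,120 ÷ 6,550 = 47.6%, within the 50% cap
All requirements met. Score 669 falls in the 634–674 tier → 13.05%.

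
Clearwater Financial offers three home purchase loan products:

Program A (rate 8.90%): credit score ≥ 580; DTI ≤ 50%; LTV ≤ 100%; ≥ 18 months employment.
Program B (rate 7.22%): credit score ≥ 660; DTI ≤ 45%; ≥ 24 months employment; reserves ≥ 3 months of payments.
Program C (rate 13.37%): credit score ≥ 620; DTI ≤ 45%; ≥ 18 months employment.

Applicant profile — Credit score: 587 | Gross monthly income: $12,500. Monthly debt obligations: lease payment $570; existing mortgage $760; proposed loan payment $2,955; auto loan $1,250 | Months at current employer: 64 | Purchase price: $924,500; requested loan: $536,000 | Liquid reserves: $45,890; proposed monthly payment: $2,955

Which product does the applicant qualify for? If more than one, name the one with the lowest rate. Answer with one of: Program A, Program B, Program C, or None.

Total debts = (570 + 760 + 2,955 + 1,250) = 5,535; DTI = 5,535/12,500 = 44.3%.
LTV = 536,000/924,500 = 58%.
Reserves = 45,890/2,955 = 15.5 months.
Program A: score 587 ≥ 580; DTI 44.3% ≤ 50%; LTV 58% ≤ 100%; employment 64 ≥ 18 mo → qualifies.
Program B: score 587 < 660; DTI 44.3% ≤ 45%; employment 64 ≥ 24 mo; reserves 15.5 ≥ 3 mo → does not qualify.
Program C: score 587 < 620; DTI 44.3% ≤ 45%; employment 64 ≥ 18 mo → does not qualify.

Program A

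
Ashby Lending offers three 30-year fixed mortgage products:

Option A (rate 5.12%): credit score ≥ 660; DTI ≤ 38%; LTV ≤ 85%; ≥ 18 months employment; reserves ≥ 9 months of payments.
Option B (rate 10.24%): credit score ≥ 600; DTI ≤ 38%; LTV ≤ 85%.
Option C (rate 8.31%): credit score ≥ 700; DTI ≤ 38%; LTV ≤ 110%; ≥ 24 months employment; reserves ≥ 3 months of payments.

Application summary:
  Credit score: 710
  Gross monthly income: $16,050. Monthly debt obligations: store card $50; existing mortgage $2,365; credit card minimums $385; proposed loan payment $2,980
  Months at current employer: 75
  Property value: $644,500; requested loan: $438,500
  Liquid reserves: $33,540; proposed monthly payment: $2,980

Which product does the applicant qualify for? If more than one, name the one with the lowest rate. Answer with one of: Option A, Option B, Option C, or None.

Total debts = (50 + 2,365 + 385 + 2,980) = 5,780; DTI = 5,780/16,050 = 36%.
LTV = 438,500/644,500 = 68%.
Reserves = 33,540/2,980 = 11.3 months.
Option A: score 710 ≥ 660; DTI 36% ≤ 38%; LTV 68% ≤ 85%; employment 75 ≥ 18 mo; reserves 11.3 ≥ 9 mo → qualifies.
Option B: score 710 ≥ 600; DTI 36% ≤ 38%; LTV 68% ≤ 85% → qualifies.
Option C: score 710 ≥ 700; DTI 36% ≤ 38%; LTV 68% ≤ 110%; employment 75 ≥ 24 mo; reserves 11.3 ≥ 3 mo → qualifies.
Qualifying: Option A, Option B, Option C. Lowest rate is 5.12% → Option A.

Option A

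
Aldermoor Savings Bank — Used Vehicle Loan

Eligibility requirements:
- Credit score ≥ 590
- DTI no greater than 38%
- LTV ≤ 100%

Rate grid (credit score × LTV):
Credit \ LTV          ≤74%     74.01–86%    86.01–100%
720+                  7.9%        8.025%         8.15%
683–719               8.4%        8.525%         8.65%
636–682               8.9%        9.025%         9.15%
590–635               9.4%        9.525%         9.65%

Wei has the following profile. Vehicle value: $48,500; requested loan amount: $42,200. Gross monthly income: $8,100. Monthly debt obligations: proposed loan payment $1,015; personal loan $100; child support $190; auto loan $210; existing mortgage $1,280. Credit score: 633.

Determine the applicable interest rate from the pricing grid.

9.65%

Credit score 633 ≥ 590; Total monthly debts = (1,015 + 100 + 190 + 210 + 1,280) = 2,795. DTI = 2,795/8,100 = 34.5% ≤ 38%
Loan-to-value = 42,200/48,500 = 87% — pass (100% max)
Credit 633 → row 590–635; LTV 87% → column 86.01–100%. Grid cell → 9.65%.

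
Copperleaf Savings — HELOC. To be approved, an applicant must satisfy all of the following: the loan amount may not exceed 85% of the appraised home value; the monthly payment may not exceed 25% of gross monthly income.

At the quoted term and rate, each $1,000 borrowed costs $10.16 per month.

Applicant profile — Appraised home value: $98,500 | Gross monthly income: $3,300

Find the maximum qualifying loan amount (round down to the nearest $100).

Payment cap: 25% × $3,300 = $825/month.
At $10.16 per $1,000, that supports 825/10.16 × 1,000 ≈ $81,200 → $81,200.
LTV cap: 85% × $98,500 = $83,725 → $83,700.
Binding constraint: payment-to-income.

$81,200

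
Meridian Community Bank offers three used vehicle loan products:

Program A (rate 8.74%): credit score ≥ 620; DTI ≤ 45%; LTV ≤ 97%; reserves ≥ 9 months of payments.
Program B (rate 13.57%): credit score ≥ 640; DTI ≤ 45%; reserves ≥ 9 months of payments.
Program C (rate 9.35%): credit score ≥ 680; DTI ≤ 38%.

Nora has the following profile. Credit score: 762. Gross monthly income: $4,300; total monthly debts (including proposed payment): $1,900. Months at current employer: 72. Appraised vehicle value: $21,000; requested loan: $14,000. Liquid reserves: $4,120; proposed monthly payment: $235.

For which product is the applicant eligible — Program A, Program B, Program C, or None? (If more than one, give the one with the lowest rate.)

DTI = 1,900/4,300 = 44.2%.
LTV = 14,000/21,000 = 66.7%.
Reserves = 4,120/235 = 17.5 months.
Program A: score 762 ≥ 620; DTI 44.2% ≤ 45%; LTV 66.7% ≤ 97%; reserves 17.5 ≥ 9 mo → qualifies.
Program B: score 762 ≥ 640; DTI 44.2% ≤ 45%; reserves 17.5 ≥ 9 mo → qualifies.
Program C: score 762 ≥ 680; DTI 44.2% > 38% → does not qualify.
Qualifying: Program A, Program B. Lowest rate is 8.74% → Program A.

Program A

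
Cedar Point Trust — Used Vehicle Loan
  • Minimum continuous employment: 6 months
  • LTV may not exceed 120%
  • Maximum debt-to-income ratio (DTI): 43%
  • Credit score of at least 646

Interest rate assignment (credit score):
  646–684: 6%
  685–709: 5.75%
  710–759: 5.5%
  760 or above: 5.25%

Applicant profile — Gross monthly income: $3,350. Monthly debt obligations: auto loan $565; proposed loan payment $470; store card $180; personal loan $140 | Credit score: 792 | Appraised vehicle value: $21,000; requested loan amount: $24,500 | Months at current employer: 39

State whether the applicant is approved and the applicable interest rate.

Approved at 5.25%

Credit score 792 ≥ 646 (meets minimum)
LTV = 24,500/21,000 = 116.7% ≤ 120%
Employment 39 ≥ 6 months
Total monthly debts = (565 + 470 + 180 + 140) = 1,355. DTI: 1,355 ÷ 3,350 = 40.4%, within the 43% cap
All requirements met. Score 792 falls in the 760 or above tier → 5.25%.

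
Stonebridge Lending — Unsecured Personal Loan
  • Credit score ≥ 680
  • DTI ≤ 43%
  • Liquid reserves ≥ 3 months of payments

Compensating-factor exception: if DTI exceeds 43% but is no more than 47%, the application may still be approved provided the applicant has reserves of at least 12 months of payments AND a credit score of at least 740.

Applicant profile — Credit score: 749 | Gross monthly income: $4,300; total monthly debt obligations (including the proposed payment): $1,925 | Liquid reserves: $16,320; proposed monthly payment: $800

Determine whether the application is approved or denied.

Credit score 749 ≥ 680 (meets base)
DTI = 1,925/4,300 = 44.8% > 43% — standard DTI limit exceeded.
Liquid reserves cover 16,320/800 = 20.4 months — ≥ 3 required
44.8% falls in the override range (43%–47%), so the compensating-factor test applies.
Override check — reserves: 20.4 mo (ok); score: 749 (ok).
Both compensating conditions met → exception applies.

Approved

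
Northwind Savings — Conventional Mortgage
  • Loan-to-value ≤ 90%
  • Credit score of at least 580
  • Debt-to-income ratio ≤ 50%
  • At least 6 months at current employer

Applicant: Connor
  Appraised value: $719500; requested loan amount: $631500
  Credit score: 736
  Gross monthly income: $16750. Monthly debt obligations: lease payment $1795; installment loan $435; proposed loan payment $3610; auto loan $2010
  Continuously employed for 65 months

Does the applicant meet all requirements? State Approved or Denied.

Approved

Loan-to-value = 631,500/719,500 = 87.8% — pass (90% max)
Credit score 736 ≥ 580 (meets)
Total monthly debts = (1,795 + 435 + 3,610 + 2,010) = 7,850. Debt-to-income = 7,850/16,750 = 46.9% — meets 50% limit
Employment 65 ≥ 6 months
All criteria satisfied.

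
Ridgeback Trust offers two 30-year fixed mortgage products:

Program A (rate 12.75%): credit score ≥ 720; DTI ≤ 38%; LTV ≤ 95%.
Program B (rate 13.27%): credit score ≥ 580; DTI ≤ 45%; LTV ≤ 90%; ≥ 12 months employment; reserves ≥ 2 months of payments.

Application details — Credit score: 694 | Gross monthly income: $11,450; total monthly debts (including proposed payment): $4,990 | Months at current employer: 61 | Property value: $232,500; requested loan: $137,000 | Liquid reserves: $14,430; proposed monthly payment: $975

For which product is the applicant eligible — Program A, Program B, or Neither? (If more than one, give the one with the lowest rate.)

Program B

DTI = 4,990/11,450 = 43.6%.
LTV = 137,000/232,500 = 58.9%.
Reserves = 14,430/975 = 14.8 months.
Program A: score 694 < 720; DTI 43.6% > 38%; LTV 58.9% ≤ 95% → does not qualify.
Program B: score 694 ≥ 580; DTI 43.6% ≤ 45%; LTV 58.9% ≤ 90%; employment 61 ≥ 12 mo; reserves 14.8 ≥ 2 mo → qualifies.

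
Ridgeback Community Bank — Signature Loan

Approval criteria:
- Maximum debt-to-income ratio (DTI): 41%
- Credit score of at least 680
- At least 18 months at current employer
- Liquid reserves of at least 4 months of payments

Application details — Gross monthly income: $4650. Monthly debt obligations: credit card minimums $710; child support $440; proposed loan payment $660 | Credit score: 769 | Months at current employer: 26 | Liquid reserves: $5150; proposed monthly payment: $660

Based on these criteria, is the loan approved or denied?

Total monthly debts = (710 + 440 + 660) = 1,810. Debt-to-income = 1,810/4,650 = 38.9% — meets 41% limit
Credit score 769 ≥ 680 (meets)
Employment 26 ≥ 18 months
Reserves = 5,150/660 = 7.8 months ≥ 4
All criteria satisfied.

Approved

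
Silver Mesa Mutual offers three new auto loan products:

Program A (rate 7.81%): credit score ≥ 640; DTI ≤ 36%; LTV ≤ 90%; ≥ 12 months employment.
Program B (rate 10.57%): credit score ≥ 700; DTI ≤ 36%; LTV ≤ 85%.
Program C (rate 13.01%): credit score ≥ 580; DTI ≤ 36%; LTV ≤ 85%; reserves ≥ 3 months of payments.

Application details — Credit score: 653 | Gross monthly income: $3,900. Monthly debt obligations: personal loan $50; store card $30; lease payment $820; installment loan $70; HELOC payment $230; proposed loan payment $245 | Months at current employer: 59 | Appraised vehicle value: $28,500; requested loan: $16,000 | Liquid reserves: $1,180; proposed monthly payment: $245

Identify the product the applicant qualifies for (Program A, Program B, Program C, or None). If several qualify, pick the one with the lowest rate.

None

Total debts = (50 + 30 + 820 + 70 + 230 + 245) = 1,445; DTI = 1,445/3,900 = 37.1%.
LTV = 16,000/28,500 = 56.1%.
Reserves = 1,180/245 = 4.8 months.
Program A: score 653 ≥ 640; DTI 37.1% > 36%; LTV 56.1% ≤ 90%; employment 59 ≥ 12 mo → does not qualify.
Program B: score 653 < 700; DTI 37.1% > 36%; LTV 56.1% ≤ 85% → does not qualify.
Program C: score 653 ≥ 580; DTI 37.1% > 36%; LTV 56.1% ≤ 85%; reserves 4.8 ≥ 3 mo → does not qualify.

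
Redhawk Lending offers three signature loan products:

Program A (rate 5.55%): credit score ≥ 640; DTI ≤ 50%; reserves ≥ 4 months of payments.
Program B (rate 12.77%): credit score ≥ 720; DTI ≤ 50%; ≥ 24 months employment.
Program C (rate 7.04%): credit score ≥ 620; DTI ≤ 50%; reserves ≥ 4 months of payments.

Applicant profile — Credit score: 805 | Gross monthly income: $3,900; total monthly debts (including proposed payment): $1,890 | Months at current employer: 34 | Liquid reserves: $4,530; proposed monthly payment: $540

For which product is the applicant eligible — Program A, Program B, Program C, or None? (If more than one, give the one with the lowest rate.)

DTI = 1,890/3,900 = 48.5%.
Reserves = 4,530/540 = 8.4 months.
Program A: score 805 ≥ 640; DTI 48.5% ≤ 50%; reserves 8.4 ≥ 4 mo → qualifies.
Program B: score 805 ≥ 720; DTI 48.5% ≤ 50%; employment 34 ≥ 24 mo → qualifies.
Program C: score 805 ≥ 620; DTI 48.5% ≤ 50%; reserves 8.4 ≥ 4 mo → qualifies.
Qualifying: Program A, Program B, Program C. Lowest rate is 5.55% → Program A.

Program A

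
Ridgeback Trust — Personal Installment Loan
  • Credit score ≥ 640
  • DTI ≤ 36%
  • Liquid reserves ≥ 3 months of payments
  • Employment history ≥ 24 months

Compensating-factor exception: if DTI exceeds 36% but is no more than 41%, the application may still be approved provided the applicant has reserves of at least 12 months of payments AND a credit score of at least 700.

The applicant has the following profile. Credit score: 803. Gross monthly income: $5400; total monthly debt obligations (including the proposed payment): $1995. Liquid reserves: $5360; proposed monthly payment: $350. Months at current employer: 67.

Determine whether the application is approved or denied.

Approved

Credit score 803 ≥ 640 (meets base)
DTI: 1,995 ÷ 5,400 = 36.9%, over the 36% base limit.
Reserves: 5,360 ÷ 350 = 15.3 months (meets 3-month minimum)
Employment 67 ≥ 24 months
DTI 36.9% is within the 36%–41% exception band; checking compensating factors.
Reserves 15.3 ≥ 12 months; credit score 803 ≥ 700.
Both override conditions satisfied; DTI exception granted.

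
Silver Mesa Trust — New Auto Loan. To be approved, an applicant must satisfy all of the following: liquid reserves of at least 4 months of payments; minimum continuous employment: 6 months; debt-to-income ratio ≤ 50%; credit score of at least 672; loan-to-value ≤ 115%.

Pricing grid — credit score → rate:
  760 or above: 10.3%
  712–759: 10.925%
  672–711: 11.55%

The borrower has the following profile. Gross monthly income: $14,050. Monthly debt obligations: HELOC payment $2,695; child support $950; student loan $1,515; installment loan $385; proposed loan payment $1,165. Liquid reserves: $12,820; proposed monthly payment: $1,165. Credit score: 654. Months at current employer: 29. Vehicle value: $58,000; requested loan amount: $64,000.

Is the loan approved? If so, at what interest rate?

Credit score 654 < 672 (below minimum)
LTV: 64,000 ÷ 58,000 = 110.3%, within 115% cap
Liquid reserves cover 12,820/1,165 = 11.0 months — ≥ 4 required
Total monthly debts = (2,695 + 950 + 1,515 + 385 + 1,165) = 6,710. DTI = 6,710/14,050 = 47.8% ≤ 50%
Employment 29 ≥ 6 months
Not all requirements met → denied.

Denied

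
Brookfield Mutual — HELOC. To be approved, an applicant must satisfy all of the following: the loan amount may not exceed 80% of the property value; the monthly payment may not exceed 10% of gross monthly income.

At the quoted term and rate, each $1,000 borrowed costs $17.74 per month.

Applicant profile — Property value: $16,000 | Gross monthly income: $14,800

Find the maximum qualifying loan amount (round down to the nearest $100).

Payment cap: 10% × $14,800 = $1,480/month.
At $17.74 per $1,000, that supports 1,480/17.74 × 1,000 ≈ $83,427 → $83,400.
LTV cap: 80% × $16,000 = $12,800 → $12,800.
Binding constraint: loan-to-value.

$12,800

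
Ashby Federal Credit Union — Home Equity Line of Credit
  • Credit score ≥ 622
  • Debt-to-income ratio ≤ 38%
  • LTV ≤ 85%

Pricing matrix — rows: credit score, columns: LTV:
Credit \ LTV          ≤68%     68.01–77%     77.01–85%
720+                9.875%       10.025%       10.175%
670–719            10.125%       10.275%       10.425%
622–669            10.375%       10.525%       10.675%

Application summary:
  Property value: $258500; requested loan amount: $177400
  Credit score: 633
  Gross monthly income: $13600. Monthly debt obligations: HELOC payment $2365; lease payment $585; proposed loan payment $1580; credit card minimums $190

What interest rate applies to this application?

10.525%

Credit score 633 ≥ 622; Total monthly debts = (2,365 + 585 + 1,580 + 190) = 4,720. Debt-to-income = 4,720/13,600 = 34.7% — meets 38% limit
Loan-to-value = 177,400/258,500 = 68.6% — pass (85% max)
Row: 633 falls in 622–669. Column: 68.6% falls in 68.01–77%. Rate = 10.525%.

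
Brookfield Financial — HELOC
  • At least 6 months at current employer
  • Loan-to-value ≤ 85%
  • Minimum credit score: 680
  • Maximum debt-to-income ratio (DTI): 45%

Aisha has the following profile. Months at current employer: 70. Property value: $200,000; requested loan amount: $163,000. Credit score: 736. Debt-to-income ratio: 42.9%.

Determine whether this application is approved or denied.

Employment 70 ≥ 6 months
LTV = 163,000/200,000 = 81.5% ≤ 85%
Credit score 736 ≥ 680 (meets)
DTI 42.9% ≤ 45%
All criteria satisfied.

Approved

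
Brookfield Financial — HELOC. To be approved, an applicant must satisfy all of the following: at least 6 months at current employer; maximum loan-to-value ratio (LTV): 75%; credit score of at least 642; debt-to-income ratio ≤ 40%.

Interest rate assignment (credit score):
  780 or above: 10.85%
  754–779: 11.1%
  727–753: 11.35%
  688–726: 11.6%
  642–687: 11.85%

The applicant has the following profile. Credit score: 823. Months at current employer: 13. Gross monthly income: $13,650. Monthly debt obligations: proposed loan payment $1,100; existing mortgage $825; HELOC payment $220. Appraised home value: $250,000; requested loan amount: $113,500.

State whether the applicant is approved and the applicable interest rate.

Credit score 823 ≥ 642 (meets minimum)
Employment 13 ≥ 6 months
LTV: 113,500 ÷ 250,000 = 45.4%, within 75% cap
Total monthly debts = (1,100 + 825 + 220) = 2,145. DTI = 2,145/13,650 = 15.7% ≤ 40%
All requirements met. Score 823 falls in the 780 or above tier → 10.85%.

Approved at 10.85%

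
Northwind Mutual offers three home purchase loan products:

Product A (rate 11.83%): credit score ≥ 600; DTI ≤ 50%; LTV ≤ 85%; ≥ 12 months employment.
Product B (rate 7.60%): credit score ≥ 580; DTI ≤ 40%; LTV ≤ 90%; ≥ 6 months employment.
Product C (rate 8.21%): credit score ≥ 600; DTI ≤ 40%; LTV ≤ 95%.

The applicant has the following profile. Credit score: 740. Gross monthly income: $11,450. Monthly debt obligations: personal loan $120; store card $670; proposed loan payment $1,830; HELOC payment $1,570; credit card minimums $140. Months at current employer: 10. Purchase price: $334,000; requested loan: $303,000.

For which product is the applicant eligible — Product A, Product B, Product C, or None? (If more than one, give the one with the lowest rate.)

Product C

Total debts = (120 + 670 + 1,830 + 1,570 + 140) = 4,330; DTI = 4,330/11,450 = 37.8%.
LTV = 303,000/334,000 = 90.7%.
Product A: score 740 ≥ 600; DTI 37.8% ≤ 50%; LTV 90.7% > 85%; employment 10 < 12 mo → does not qualify.
Product B: score 740 ≥ 580; DTI 37.8% ≤ 40%; LTV 90.7% > 90%; employment 10 ≥ 6 mo → does not qualify.
Product C: score 740 ≥ 600; DTI 37.8% ≤ 40%; LTV 90.7% ≤ 95% → qualifies.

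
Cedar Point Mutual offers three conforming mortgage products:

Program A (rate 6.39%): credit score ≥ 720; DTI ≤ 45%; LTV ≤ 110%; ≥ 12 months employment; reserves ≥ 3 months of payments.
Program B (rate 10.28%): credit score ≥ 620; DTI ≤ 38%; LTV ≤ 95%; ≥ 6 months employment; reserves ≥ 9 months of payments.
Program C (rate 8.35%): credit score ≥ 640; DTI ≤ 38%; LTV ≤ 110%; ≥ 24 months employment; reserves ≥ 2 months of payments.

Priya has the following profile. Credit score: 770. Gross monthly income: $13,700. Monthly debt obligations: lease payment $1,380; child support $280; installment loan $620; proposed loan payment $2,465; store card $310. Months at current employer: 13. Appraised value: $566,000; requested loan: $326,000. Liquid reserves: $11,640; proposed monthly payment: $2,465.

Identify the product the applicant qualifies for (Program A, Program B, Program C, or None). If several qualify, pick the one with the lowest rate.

Total debts = (1,380 + 280 + 620 + 2,465 + 310) = 5,055; DTI = 5,055/13,700 = 36.9%.
LTV = 326,000/566,000 = 57.6%.
Reserves = 11,640/2,465 = 4.7 months.
Program A: score 770 ≥ 720; DTI 36.9% ≤ 45%; LTV 57.6% ≤ 110%; employment 13 ≥ 12 mo; reserves 4.7 ≥ 3 mo → qualifies.
Program B: score 770 ≥ 620; DTI 36.9% ≤ 38%; LTV 57.6% ≤ 95%; employment 13 ≥ 6 mo; reserves 4.7 < 9 mo → does not qualify.
Program C: score 770 ≥ 640; DTI 36.9% ≤ 38%; LTV 57.6% ≤ 110%; employment 13 < 24 mo; reserves 4.7 ≥ 2 mo → does not qualify.

Program A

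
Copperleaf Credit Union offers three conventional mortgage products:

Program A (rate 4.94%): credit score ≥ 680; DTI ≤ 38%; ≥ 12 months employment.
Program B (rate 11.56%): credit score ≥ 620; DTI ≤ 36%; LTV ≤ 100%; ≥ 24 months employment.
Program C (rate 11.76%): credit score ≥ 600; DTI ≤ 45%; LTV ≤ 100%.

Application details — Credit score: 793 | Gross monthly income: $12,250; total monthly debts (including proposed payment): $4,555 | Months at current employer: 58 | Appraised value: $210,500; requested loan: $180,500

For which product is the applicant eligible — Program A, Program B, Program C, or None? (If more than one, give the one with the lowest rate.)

DTI = 4,555/12,250 = 37.2%.
LTV = 180,500/210,500 = 85.7%.
Program A: score 793 ≥ 680; DTI 37.2% ≤ 38%; employment 58 ≥ 12 mo → qualifies.
Program B: score 793 ≥ 620; DTI 37.2% > 36%; LTV 85.7% ≤ 100%; employment 58 ≥ 24 mo → does not qualify.
Program C: score 793 ≥ 600; DTI 37.2% ≤ 45%; LTV 85.7% ≤ 100% → qualifies.
Qualifying: Program A, Program C. Lowest rate is 4.94% → Program A.

Program A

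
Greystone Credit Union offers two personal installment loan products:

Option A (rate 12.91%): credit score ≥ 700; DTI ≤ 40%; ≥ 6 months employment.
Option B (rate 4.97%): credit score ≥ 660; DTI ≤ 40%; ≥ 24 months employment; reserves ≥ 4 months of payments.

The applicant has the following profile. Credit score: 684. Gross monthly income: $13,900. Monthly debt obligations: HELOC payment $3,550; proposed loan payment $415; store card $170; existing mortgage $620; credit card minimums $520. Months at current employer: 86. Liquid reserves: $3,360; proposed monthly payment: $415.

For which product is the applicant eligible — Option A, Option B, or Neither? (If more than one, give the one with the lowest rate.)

Total debts = (3,550 + 415 + 170 + 620 + 520) = 5,275; DTI = 5,275/13,900 = 37.9%.
Reserves = 3,360/415 = 8.1 months.
Option A: score 684 < 700; DTI 37.9% ≤ 40%; employment 86 ≥ 6 mo → does not qualify.
Option B: score 684 ≥ 660; DTI 37.9% ≤ 40%; employment 86 ≥ 24 mo; reserves 8.1 ≥ 4 mo → qualifies.

Option B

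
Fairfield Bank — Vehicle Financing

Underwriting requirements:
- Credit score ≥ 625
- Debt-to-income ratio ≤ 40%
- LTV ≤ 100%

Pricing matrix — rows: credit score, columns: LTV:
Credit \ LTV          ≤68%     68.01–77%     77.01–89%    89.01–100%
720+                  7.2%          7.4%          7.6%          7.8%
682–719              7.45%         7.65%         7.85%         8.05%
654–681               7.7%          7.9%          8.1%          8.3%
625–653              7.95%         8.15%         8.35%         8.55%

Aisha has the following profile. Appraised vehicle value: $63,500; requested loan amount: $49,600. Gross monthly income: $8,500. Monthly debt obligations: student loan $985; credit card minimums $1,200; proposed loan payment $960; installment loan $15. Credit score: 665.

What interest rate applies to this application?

8.1%

Credit score 665 ≥ 625; Total monthly debts = (985 + 1,200 + 960 + 15) = 3,160. DTI: 3,160 ÷ 8,500 = 37.2%, within the 40% cap
LTV = 49,600/63,500 = 78.1% ≤ 100%
Score 665 is in the 654–681 band; LTV 78.1% is in the 77.01–89% band → 8.1%.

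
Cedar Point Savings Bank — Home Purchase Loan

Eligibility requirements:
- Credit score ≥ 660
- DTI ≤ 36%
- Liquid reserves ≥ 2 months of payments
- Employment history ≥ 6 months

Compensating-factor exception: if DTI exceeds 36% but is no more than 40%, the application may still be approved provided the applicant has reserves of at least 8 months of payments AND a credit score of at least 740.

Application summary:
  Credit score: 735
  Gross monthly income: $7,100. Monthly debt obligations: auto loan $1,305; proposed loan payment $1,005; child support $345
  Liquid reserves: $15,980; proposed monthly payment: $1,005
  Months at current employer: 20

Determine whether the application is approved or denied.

Denied

Credit score 735 ≥ 660 (meets base)
Total debts = (1,305 + 1,005 + 345) = 2,655. DTI = 2,655/7,100 = 37.4% > 36% — standard DTI limit exceeded.
Reserves = 15,980/1,005 = 15.9 months ≥ 2
Employment 20 ≥ 6 months
DTI 37.4% is within the 36%–40% exception band; checking compensating factors.
Override check — reserves: 15.9 mo (ok); score: 735 (below 740).
Compensating-factor requirement not fully met.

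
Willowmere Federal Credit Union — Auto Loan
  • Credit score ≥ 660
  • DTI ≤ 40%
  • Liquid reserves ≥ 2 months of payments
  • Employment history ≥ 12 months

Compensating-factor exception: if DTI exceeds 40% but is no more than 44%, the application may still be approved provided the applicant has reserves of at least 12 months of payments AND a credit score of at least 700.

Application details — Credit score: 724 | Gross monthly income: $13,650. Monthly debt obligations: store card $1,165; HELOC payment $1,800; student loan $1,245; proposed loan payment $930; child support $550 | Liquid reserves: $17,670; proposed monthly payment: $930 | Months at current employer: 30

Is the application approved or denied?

Credit score 724 ≥ 660 (meets base)
Total debts = (1,165 + 1,800 + 1,245 + 930 + 550) = 5,690. DTI: 5,690 ÷ 13,650 = 41.7%, over the 40% base limit.
Reserves = 17,670/930 = 19.0 months ≥ 2
Employment 30 ≥ 12 months
DTI 41.7% is within the 40%–44% exception band; checking compensating factors.
Reserves 19.0 ≥ 12 months; credit score 724 ≥ 700.
Both compensating conditions met → exception applies.

Approved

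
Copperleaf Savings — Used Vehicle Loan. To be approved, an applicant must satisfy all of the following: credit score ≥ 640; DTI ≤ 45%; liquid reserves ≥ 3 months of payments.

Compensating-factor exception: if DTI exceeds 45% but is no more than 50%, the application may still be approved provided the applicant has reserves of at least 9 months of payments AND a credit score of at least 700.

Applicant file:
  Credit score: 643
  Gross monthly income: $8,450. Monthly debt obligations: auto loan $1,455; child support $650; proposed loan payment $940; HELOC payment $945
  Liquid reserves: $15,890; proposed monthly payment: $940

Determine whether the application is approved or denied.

Denied

Credit score 643 ≥ 640 (meets base)
Total debts = (1,455 + 650 + 940 + 945) = 3,990. DTI = 3,990/8,450 = 47.2% > 45% — standard DTI limit exceeded.
Reserves = 15,890/940 = 16.9 months ≥ 3
DTI 47.2% is within the 45%–50% exception band; checking compensating factors.
Override check — reserves: 16.9 mo (ok); score: 643 (below 700).
Compensating-factor requirement not fully met.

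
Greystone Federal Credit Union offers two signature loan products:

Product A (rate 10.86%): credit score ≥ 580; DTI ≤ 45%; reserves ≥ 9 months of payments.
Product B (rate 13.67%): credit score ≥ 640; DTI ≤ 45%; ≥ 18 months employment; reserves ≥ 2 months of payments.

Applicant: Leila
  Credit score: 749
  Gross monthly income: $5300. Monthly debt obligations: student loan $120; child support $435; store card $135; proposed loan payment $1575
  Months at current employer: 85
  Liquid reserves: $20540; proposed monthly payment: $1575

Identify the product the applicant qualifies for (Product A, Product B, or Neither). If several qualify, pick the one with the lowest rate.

Total debts = (120 + 435 + 135 + 1,575) = 2,265; DTI = 2,265/5,300 = 42.7%.
Reserves = 20,540/1,575 = 13.0 months.
Product A: score 749 ≥ 580; DTI 42.7% ≤ 45%; reserves 13.0 ≥ 9 mo → qualifies.
Product B: score 749 ≥ 640; DTI 42.7% ≤ 45%; employment 85 ≥ 18 mo; reserves 13.0 ≥ 2 mo → qualifies.
Qualifying: Product A, Product B. Lowest rate is 10.86% → Product A.

Product A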